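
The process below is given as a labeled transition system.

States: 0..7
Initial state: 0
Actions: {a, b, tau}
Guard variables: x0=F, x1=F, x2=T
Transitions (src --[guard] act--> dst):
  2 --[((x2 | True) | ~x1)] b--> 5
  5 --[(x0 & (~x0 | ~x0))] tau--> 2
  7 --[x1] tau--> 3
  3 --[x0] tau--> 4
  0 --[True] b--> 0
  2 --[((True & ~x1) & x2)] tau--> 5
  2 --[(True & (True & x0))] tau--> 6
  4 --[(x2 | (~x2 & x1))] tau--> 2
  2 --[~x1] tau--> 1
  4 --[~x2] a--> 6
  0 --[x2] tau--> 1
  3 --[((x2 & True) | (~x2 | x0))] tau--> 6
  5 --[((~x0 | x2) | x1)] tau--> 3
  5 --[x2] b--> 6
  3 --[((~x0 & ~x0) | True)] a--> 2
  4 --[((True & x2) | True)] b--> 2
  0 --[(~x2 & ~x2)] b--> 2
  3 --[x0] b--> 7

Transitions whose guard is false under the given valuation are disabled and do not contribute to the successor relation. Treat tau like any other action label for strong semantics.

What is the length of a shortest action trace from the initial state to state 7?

Answer: UNREACHABLE

Working:
Layered search for 7:
  Layer 0: {0}
  Layer 1: {1}
7 never appears.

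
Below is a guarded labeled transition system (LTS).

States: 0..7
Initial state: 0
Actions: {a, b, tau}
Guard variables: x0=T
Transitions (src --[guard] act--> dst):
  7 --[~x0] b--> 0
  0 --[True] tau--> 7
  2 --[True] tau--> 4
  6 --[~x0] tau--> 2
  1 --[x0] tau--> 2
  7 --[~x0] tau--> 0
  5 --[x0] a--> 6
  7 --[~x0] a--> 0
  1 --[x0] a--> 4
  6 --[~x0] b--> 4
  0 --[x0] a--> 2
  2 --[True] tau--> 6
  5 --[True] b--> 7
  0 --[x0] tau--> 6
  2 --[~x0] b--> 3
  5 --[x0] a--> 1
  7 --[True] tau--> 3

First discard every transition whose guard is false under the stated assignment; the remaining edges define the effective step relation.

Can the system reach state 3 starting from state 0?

After dropping false guards: 11 live edges.
depth 0: {0}
depth 1: {2,6,7}  now seen {0,2,6,7}
depth 2: {3,4}  now seen {0,2,3,4,6,7}
Reachable = {0,2,3,4,6,7}
trace reaching 3: tau·tau

Answer: REACHABLE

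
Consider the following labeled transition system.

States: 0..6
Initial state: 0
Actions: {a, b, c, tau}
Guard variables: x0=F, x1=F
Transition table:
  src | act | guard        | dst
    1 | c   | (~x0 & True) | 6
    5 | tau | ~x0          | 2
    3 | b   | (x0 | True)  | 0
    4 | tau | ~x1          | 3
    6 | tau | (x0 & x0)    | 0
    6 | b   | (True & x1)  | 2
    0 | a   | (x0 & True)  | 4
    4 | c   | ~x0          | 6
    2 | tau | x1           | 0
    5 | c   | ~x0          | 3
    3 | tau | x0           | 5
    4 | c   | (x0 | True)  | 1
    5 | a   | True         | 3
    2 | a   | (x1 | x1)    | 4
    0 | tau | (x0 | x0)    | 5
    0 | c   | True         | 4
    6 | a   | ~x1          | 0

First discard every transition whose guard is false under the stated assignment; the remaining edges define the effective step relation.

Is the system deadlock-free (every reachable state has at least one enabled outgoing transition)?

Answer: DEADLOCK-FREE

Trace:
R = {0,1,3,4,6}
  0: c→4  [1 exit(s)]
  1: c→6  [1 exit(s)]
  3: b→0  [1 exit(s)]
  4: c→1  c→6  tau→3  [3 exit(s)]
  6: a→0  [1 exit(s)]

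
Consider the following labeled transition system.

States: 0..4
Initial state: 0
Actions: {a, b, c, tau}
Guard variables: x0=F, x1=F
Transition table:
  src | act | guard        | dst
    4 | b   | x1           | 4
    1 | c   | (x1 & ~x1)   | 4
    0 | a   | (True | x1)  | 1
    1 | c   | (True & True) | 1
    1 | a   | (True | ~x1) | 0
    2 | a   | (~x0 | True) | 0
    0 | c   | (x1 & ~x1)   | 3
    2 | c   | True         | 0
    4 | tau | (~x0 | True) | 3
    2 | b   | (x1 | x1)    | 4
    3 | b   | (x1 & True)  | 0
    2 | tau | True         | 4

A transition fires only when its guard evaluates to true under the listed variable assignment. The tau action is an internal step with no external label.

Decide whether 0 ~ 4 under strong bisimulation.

Answer: NOT BISIMILAR

Trace:
Refine partition for ~:
  P[0] = {{0,1,2,3,4}}
  P[1] = {{0},{1},{2},{3},{4}}
Fixed point at round 2; 5 class(es).
class of 0: {0}; class of 4: {4}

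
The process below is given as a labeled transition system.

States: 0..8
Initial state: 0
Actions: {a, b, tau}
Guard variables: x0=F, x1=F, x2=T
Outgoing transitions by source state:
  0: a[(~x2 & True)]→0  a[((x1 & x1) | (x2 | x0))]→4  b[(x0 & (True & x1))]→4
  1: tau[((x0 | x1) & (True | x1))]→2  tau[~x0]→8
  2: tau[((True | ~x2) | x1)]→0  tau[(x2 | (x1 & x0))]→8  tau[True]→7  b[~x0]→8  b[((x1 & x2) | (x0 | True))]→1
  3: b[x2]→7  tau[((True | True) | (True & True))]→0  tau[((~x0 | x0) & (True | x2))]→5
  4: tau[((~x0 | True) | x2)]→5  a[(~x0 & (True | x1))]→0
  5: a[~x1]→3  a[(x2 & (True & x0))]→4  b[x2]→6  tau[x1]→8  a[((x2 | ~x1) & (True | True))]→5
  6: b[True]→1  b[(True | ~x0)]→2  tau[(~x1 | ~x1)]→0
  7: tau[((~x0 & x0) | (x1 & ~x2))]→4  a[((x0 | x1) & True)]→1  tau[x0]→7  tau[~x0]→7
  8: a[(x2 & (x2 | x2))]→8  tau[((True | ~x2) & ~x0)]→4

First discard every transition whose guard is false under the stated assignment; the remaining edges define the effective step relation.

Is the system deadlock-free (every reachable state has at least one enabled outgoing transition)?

Answer: DEADLOCK-FREE

Working:
Reach set: {0,1,2,3,4,5,6,7,8}
  0: a→4  [1 out]
  1: tau→8  [1 out]
  2: b→1  b→8  tau→0  tau→7  tau→8  [5 out]
  3: b→7  tau→0  tau→5  [3 out]
  4: a→0  tau→5  [2 out]
  5: a→3  a→5  b→6  [3 out]
  6: b→1  b→2  tau→0  [3 out]
  7: tau→7  [1 out]
  8: a→8  tau→4  [2 out]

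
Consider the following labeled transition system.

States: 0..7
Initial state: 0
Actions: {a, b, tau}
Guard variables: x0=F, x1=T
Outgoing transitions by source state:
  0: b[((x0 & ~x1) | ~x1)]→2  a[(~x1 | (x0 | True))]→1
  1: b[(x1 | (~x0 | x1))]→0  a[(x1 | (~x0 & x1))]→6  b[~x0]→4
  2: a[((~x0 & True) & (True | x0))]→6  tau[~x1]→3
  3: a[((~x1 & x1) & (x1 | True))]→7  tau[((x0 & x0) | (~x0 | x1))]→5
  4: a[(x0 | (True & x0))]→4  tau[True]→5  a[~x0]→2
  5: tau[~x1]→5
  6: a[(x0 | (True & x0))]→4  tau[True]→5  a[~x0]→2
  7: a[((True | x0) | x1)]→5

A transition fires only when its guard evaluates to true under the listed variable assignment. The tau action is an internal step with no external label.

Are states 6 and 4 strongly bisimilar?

Compute ~ classes (split until stable):
  π0 = {{0,1,2,3,4,5,6,7}}
  π1 = {{0,2,7},{1},{3},{4,6},{5}}
  π2 = {{0},{1},{2},{3},{4,6},{5},{7}}
7 equivalence class(es) (converged in 3)
[6]={4,6}  [4]={4,6}

Answer: BISIMILAR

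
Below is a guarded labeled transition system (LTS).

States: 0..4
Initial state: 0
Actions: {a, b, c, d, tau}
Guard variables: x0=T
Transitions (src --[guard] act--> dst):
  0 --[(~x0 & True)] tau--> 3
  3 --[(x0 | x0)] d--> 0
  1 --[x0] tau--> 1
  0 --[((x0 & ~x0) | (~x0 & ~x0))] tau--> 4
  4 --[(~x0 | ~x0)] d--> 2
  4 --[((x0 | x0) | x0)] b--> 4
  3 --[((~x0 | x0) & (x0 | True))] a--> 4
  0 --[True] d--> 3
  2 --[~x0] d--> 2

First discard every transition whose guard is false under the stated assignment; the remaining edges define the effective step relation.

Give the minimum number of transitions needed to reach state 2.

Answer: UNREACHABLE

Working:
BFS to 2:
  L0 = {0}
  L1 = {3}
  L2 = {4}
2 never appears.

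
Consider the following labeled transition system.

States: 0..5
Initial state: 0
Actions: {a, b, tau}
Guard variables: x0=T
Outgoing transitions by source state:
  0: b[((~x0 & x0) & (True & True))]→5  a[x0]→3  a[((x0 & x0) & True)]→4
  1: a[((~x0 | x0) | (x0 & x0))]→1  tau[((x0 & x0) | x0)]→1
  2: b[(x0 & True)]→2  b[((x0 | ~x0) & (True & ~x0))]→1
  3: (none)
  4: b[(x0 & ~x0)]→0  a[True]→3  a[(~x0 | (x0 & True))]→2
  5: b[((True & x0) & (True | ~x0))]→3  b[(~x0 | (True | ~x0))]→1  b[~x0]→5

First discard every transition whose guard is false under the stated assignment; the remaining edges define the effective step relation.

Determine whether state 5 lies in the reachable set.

9 transition(s) survive guard evaluation.
depth 0: {0}
depth 1: {3,4}  now seen {0,3,4}
depth 2: {2}  now seen {0,2,3,4}
Reachable = {0,2,3,4}

Answer: UNREACHABLE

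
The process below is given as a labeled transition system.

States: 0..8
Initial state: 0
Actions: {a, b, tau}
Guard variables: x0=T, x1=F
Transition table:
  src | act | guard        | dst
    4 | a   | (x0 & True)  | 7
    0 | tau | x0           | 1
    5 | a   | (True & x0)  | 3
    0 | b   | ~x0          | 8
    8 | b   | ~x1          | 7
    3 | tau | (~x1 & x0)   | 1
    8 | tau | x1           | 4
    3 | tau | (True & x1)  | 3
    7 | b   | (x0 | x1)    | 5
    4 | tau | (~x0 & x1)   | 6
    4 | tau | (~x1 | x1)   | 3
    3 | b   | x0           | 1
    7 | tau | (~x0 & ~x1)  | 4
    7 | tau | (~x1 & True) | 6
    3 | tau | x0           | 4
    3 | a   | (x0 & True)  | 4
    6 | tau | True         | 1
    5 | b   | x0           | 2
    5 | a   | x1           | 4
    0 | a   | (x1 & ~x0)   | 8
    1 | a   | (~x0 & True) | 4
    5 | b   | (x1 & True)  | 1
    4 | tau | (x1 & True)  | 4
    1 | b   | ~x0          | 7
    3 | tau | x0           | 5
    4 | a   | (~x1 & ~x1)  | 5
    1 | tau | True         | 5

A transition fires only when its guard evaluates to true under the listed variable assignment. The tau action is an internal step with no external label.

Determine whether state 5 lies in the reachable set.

Answer: REACHABLE

Analysis:
After dropping false guards: 16 live edges.
depth 0: {0}
depth 1: {1}  total {0,1}
depth 2: {5}  total {0,1,5}
depth 3: {2,3}  total {0,1,2,3,5}
depth 4: {4}  total {0,1,2,3,4,5}
depth 5: {7}  total {0,1,2,3,4,5,7}
depth 6: {6}  total {0,1,2,3,4,5,6,7}
R = {0,1,2,3,4,5,6,7}
witness 5: tau·tau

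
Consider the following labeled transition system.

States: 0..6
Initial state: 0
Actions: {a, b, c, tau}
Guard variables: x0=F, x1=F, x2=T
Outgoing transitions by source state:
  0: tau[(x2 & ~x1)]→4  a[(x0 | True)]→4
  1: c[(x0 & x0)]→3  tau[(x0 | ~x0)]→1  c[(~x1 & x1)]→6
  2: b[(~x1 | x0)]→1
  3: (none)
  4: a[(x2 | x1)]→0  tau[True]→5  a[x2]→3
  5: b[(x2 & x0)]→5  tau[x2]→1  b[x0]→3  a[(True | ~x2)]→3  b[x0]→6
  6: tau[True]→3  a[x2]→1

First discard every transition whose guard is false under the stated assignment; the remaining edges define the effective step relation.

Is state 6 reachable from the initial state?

Answer: UNREACHABLE

Working:
Guard filter leaves 11 enabled edge(s).
L0 = {0}
L1 = {4}  cumulative {0,4}
L2 = {3,5}  cumulative {0,3,4,5}
L3 = {1}  cumulative {0,1,3,4,5}
Reachable = {0,1,3,4,5}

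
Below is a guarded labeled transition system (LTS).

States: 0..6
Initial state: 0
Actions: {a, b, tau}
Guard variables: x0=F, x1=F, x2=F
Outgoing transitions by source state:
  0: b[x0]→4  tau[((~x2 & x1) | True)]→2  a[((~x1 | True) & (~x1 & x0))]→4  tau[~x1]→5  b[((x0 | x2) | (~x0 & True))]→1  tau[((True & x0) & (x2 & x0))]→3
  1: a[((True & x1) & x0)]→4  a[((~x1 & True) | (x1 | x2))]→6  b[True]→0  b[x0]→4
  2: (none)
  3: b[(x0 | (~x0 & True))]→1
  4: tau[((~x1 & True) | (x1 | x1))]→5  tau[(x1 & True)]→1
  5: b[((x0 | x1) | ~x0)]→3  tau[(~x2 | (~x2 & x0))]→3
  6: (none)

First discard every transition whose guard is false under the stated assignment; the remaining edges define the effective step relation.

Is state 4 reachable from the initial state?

Answer: UNREACHABLE

Trace:
9 transition(s) survive guard evaluation.
Layer 0: {0}
Layer 1: {1,2,5}  now seen {0,1,2,5}
Layer 2: {3,6}  now seen {0,1,2,3,5,6}
R = {0,1,2,3,5,6}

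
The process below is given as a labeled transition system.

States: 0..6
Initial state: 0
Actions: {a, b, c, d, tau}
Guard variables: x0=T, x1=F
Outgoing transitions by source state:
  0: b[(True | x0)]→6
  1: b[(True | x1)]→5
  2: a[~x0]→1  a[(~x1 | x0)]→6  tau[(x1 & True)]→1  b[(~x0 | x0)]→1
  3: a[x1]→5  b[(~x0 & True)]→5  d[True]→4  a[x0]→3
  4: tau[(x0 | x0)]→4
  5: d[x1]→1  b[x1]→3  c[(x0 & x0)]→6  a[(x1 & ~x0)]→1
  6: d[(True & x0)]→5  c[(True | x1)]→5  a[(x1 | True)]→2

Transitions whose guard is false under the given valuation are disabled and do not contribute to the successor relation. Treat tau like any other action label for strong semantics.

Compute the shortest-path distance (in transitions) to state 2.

Answer: 2

Working:
Breadth-first toward 2:
  L0 = {0}
  L1 = {6}
  L2 = {2,5}
first hit 2 at d=2 via b·a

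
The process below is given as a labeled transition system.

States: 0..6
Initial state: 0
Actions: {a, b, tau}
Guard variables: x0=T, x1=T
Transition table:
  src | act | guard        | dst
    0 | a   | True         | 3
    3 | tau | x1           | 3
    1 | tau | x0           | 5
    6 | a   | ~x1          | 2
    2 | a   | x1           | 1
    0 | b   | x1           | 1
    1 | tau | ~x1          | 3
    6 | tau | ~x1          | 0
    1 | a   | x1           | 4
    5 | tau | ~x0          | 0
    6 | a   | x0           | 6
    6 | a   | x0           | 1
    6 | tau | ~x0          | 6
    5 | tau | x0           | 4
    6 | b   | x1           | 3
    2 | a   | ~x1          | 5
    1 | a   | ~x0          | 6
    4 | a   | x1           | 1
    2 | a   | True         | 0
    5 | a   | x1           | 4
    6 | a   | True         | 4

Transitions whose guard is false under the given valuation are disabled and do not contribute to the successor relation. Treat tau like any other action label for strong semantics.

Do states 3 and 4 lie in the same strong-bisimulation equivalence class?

Answer: NOT BISIMILAR

Working:
Refine partition for ~:
  round 0: {{0,1,2,3,4,5,6}}
  round 1: {{0,6},{1,5},{2,4},{3}}
  round 2: {{0},{1},{2},{3},{4},{5},{6}}
7 equivalence class(es) (converged in 3)
class of 3: {3}; class of 4: {4}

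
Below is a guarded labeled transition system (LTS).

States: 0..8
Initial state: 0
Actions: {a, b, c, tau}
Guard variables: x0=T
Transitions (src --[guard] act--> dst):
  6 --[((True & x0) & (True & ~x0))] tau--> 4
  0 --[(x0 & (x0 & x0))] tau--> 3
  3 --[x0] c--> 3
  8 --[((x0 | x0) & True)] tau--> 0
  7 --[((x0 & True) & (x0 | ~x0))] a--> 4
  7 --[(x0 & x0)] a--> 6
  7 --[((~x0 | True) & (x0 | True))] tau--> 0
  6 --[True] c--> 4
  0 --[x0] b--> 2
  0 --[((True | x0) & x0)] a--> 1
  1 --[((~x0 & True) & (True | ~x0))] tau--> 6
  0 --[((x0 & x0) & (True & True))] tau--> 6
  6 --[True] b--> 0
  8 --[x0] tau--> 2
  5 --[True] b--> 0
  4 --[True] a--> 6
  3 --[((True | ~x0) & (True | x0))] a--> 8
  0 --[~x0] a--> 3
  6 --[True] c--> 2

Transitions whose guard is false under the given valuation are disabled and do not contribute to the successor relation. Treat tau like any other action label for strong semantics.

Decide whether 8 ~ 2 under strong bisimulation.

Answer: NOT BISIMILAR

Analysis:
Compute ~ classes (split until stable):
  π0 = {{0,1,2,3,4,5,6,7,8}}
  π1 = {{0},{1,2},{3},{4},{5},{6},{7},{8}}
stable after 2 split(s): 8 block(s)
8∈{8}, 2∈{1,2}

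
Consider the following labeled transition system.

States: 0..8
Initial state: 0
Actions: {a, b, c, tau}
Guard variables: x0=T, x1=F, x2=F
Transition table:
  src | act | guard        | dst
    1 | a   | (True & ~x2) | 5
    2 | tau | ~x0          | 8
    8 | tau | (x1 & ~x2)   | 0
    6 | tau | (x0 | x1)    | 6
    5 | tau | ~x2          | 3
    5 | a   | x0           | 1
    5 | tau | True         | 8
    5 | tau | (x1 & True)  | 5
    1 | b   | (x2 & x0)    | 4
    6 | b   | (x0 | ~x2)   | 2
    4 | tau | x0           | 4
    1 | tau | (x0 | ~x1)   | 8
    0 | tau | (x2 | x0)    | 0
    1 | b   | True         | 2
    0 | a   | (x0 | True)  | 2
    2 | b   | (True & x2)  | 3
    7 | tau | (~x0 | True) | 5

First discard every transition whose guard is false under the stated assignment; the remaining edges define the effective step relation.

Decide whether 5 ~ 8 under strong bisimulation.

Answer: NOT BISIMILAR

Analysis:
Compute ~ classes (split until stable):
  π0 = {{0,1,2,3,4,5,6,7,8}}
  π1 = {{0,5},{1},{2,3,8},{4,7},{6}}
  π2 = {{0},{1},{2,3,8},{4},{5},{6},{7}}
Fixed point at round 3; 7 class(es).
[5]={5}  [8]={2,3,8}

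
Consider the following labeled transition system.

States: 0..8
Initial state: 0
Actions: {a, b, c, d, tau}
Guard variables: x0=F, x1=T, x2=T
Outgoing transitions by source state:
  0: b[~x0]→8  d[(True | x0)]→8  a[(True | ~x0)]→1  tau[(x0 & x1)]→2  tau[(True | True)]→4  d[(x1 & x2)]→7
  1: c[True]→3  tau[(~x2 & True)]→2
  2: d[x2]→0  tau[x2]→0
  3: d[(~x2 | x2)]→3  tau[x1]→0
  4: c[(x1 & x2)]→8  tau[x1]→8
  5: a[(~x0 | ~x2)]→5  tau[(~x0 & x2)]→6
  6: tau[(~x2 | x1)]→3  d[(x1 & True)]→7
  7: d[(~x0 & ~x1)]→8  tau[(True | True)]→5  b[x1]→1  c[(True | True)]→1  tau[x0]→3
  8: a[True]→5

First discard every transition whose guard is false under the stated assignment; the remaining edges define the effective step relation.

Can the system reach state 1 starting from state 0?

Answer: REACHABLE

Working:
Guard filter leaves 20 enabled edge(s).
L0 = {0}
L1 = {1,4,7,8}  cumulative {0,1,4,7,8}
L2 = {3,5}  cumulative {0,1,3,4,5,7,8}
L3 = {6}  cumulative {0,1,3,4,5,6,7,8}
Reachable = {0,1,3,4,5,6,7,8}
witness 1: a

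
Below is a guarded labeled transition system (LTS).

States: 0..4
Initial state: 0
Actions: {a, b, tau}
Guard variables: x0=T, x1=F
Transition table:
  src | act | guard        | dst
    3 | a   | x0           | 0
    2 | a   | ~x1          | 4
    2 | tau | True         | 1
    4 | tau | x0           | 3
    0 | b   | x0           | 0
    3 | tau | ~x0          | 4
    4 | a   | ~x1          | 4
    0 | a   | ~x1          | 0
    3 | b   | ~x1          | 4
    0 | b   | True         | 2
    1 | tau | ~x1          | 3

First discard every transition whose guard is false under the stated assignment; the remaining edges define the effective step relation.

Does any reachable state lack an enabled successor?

Answer: DEADLOCK-FREE

Trace:
Reach set: {0,1,2,3,4}
  0: a→0  b→0  b→2  [deg 3]
  1: tau→3  [deg 1]
  2: a→4  tau→1  [deg 2]
  3: a→0  b→4  [deg 2]
  4: a→4  tau→3  [deg 2]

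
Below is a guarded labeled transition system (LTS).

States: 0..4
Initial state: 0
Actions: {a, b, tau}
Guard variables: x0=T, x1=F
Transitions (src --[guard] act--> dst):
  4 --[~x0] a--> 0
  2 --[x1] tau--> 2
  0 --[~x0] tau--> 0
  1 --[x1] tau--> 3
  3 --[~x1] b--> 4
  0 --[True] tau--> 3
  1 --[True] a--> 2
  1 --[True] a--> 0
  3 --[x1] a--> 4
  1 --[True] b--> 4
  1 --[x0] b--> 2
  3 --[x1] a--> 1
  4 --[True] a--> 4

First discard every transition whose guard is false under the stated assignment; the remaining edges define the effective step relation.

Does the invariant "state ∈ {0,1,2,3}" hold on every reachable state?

Inv-set: {0,1,2,3}
Reachable = {0,3,4}
  0: safe
  3: safe
  4: ✗ unsafe
reach 4 via tau·b — violates

Answer: INVARIANT VIOLATED at state 4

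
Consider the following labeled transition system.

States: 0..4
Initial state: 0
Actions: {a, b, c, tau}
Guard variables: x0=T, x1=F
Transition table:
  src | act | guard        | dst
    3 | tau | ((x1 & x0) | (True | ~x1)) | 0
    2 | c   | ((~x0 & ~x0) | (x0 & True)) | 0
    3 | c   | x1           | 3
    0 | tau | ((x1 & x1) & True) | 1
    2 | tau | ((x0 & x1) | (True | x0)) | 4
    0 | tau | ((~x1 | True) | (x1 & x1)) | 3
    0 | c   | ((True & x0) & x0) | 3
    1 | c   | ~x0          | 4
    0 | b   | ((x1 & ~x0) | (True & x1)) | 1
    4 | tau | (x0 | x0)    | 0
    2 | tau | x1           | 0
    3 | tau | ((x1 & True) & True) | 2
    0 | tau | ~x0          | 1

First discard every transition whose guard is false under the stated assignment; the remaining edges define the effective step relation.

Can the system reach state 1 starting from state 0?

Answer: UNREACHABLE

Working:
6 transition(s) survive guard evaluation.
L0 = {0}
L1 = {3}  total {0,3}
Reach set: {0,3}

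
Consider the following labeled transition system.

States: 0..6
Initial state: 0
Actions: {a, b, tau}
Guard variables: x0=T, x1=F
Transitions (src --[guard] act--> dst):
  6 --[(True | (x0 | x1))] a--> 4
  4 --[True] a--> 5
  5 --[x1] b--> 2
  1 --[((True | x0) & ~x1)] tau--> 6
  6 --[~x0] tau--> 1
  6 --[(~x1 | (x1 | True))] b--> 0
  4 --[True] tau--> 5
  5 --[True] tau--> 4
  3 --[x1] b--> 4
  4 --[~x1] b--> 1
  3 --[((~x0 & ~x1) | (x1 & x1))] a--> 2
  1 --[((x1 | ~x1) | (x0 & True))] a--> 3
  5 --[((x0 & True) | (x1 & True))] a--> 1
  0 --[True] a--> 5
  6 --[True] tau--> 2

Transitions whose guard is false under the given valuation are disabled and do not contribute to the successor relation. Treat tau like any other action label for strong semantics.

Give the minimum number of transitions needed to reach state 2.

Layered search for 2:
  depth 0: {0}
  depth 1: {5}
  depth 2: {1,4}
  depth 3: {3,6}
  depth 4: {2}
first hit 2 at d=4 via a·a·tau·tau

Answer: 4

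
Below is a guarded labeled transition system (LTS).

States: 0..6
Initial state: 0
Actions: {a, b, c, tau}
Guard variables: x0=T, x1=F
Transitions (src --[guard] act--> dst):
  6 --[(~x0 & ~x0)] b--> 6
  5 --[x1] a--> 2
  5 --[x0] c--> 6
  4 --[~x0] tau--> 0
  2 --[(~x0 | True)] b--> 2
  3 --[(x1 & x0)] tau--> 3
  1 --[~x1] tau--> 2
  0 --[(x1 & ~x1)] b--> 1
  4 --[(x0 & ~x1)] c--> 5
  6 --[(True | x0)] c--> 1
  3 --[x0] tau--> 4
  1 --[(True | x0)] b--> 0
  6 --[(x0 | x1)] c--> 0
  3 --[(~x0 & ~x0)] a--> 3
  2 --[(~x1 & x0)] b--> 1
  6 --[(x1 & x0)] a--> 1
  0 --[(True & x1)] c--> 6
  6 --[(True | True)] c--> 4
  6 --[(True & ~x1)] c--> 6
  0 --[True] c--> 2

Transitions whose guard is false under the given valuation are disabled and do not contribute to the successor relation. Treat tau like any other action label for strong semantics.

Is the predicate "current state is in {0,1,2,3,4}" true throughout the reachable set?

Answer: INVARIANT HOLDS

Analysis:
Inv-set: {0,1,2,3,4}
R = {0,1,2}
  0: safe
  1: safe
  2: safe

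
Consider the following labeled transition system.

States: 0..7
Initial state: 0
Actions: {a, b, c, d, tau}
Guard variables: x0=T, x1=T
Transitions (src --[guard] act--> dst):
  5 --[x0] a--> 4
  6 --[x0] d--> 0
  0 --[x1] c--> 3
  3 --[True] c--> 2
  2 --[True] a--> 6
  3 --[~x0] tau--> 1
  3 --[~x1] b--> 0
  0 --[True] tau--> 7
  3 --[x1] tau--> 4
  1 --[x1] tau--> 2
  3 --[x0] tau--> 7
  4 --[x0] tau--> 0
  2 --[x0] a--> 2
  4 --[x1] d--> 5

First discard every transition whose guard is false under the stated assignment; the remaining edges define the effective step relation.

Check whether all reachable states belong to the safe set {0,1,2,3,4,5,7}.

Answer: INVARIANT VIOLATED at state 6

Analysis:
Allowed set {0,1,2,3,4,5,7}
Reachable = {0,2,3,4,5,6,7}
  0: ok
  2: ok
  3: ok
  4: ok
  5: ok
  6: ✗ unsafe
  7: ok
witness against invariant: c·c·a → 6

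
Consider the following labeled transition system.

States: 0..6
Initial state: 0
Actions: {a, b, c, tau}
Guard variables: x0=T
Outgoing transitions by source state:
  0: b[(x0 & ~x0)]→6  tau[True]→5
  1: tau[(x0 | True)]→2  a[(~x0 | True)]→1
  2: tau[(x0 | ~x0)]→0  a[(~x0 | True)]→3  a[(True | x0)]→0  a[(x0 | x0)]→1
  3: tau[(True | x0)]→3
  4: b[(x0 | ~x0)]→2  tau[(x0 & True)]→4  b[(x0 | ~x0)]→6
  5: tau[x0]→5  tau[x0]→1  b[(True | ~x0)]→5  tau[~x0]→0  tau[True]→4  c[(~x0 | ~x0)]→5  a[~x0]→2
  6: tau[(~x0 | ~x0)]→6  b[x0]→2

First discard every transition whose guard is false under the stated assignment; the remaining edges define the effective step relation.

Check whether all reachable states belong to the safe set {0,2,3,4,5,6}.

Allowed set {0,2,3,4,5,6}
Reach set: {0,1,2,3,4,5,6}
  0: ok
  1: VIOLATES
  2: ok
  3: ok
  4: ok
  5: ok
  6: ok
witness against invariant: tau·tau → 1

Answer: INVARIANT VIOLATED at state 1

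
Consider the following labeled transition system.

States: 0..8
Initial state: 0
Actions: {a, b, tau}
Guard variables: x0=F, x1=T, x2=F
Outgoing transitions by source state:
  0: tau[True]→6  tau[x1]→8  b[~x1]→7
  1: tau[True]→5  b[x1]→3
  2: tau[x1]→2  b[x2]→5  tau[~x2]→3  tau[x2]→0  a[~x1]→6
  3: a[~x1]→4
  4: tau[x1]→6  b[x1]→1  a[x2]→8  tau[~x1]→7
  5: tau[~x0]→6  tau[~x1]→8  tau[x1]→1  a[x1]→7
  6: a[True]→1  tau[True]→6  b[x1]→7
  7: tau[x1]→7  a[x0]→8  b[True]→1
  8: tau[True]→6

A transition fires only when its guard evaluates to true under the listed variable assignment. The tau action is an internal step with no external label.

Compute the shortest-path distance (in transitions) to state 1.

Breadth-first toward 1:
  depth 0: {0}
  depth 1: {6,8}
  depth 2: {1,7}
1 enters at depth 2; path tau·a

Answer: 2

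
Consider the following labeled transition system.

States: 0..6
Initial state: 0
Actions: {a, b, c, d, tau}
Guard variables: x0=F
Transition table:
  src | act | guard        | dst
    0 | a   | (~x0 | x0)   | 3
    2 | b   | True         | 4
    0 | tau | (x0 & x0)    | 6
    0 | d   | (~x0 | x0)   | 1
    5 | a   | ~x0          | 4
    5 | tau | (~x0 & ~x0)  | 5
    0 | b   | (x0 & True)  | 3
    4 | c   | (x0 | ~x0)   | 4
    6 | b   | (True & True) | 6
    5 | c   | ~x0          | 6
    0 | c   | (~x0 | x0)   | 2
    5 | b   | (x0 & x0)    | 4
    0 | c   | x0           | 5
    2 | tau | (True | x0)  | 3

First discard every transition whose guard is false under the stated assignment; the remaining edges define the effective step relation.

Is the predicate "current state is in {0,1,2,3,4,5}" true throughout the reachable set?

Answer: INVARIANT HOLDS

Working:
Allowed set {0,1,2,3,4,5}
Reach set: {0,1,2,3,4}
  0: safe
  1: safe
  2: safe
  3: safe
  4: safe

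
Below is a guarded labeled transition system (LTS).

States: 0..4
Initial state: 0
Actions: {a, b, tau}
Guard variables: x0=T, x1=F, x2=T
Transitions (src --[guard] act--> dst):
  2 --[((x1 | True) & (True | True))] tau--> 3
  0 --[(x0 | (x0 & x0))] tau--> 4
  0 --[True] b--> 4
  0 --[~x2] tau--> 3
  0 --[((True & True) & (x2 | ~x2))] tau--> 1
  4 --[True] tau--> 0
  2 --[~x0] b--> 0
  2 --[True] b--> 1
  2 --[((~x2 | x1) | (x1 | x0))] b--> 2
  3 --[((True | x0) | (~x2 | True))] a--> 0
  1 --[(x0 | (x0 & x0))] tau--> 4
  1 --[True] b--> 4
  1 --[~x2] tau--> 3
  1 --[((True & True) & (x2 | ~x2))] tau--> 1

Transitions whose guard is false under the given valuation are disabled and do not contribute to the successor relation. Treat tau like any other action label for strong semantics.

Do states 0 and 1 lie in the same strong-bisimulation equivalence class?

Bisimulation quotient by refinement:
  P[0] = {{0,1,2,3,4}}
  P[1] = {{0,1,2},{3},{4}}
  P[2] = {{0,1},{2},{3},{4}}
stable after 3 split(s): 4 block(s)
class of 0: {0,1}; class of 1: {0,1}

Answer: BISIMILAR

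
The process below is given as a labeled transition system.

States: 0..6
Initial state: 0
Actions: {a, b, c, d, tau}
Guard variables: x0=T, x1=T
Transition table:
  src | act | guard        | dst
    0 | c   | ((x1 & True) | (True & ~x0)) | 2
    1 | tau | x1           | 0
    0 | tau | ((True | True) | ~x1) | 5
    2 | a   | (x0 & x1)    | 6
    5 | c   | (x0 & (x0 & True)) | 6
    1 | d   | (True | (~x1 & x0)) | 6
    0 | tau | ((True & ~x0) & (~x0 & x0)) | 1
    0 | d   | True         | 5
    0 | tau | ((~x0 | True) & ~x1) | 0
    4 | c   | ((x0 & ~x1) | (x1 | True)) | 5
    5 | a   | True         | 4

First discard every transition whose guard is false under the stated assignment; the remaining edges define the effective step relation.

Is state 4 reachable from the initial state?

9 transition(s) survive guard evaluation.
Layer 0: {0}
Layer 1: {2,5}  now seen {0,2,5}
Layer 2: {4,6}  now seen {0,2,4,5,6}
R = {0,2,4,5,6}
witness 4: tau·a

Answer: REACHABLE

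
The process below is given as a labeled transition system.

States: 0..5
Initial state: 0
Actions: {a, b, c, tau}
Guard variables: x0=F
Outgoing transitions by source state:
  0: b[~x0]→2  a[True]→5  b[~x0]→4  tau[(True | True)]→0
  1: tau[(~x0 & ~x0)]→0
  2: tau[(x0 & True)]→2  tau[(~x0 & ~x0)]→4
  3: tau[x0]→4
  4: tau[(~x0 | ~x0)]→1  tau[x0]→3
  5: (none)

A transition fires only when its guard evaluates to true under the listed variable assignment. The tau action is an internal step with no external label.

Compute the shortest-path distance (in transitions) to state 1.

Answer: 2

Working:
BFS to 1:
  L0 = {0}
  L1 = {2,4,5}
  L2 = {1}
depth(1)=2, e.g. b·tau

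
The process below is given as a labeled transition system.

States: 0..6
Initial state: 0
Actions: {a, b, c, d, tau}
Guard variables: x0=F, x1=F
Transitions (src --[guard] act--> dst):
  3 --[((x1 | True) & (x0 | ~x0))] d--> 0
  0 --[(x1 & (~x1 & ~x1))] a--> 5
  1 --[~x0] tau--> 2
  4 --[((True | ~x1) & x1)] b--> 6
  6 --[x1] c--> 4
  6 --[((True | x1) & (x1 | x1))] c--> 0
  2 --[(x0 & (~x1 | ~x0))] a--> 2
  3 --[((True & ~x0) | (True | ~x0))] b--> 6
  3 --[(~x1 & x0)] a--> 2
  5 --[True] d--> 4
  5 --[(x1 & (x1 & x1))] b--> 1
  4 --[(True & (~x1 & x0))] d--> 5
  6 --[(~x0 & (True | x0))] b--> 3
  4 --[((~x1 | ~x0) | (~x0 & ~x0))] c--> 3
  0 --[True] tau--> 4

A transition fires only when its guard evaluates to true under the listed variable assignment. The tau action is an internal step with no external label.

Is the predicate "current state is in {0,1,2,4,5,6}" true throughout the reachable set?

Safe = {0,1,2,4,5,6}
Reach set: {0,3,4,6}
  0: ✓
  3: VIOLATES
  4: ✓
  6: ✓
counterexample path to 3: tau·c

Answer: INVARIANT VIOLATED at state 3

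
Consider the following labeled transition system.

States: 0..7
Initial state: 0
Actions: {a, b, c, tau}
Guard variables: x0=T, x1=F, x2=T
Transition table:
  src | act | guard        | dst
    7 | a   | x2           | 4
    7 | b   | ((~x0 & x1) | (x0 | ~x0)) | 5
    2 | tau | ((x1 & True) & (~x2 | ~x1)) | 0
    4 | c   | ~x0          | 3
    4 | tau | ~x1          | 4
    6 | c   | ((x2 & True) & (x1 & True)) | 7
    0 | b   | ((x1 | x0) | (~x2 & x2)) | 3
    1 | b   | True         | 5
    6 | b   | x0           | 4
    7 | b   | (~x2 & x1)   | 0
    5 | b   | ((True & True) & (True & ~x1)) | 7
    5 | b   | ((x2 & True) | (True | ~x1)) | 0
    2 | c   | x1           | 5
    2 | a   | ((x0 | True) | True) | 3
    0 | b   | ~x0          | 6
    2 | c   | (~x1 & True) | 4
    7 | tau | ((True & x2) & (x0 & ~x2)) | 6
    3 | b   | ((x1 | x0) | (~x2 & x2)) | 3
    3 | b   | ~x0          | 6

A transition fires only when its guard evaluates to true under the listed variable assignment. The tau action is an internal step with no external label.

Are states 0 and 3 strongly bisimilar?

Answer: BISIMILAR

Trace:
Bisimulation quotient by refinement:
  π0 = {{0,1,2,3,4,5,6,7}}
  π1 = {{0,1,3,5,6},{2},{4},{7}}
  π2 = {{0,1,3},{2},{4},{5},{6},{7}}
  π3 = {{0,3},{1},{2},{4},{5},{6},{7}}
Fixed point at round 4; 7 class(es).
[0]={0,3}  [3]={0,3}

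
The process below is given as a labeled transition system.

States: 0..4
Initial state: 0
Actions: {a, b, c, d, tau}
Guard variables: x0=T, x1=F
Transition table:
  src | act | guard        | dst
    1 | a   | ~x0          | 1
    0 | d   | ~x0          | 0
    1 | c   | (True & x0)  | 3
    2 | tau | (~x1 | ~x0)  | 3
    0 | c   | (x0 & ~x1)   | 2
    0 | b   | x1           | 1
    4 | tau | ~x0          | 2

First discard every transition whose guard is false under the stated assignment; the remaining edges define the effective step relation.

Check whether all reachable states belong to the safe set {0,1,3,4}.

Answer: INVARIANT VIOLATED at state 2

Working:
Safe = {0,1,3,4}
R = {0,2,3}
  0: safe
  2: VIOLATES
  3: safe
reach 2 via c — violates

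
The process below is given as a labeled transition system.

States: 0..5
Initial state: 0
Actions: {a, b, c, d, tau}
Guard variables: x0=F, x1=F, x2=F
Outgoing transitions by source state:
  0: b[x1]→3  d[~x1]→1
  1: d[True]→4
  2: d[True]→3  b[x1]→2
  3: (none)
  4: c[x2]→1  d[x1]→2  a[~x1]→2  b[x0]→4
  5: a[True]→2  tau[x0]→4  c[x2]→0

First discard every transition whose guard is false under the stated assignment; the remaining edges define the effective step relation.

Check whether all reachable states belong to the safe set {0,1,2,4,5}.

Safe = {0,1,2,4,5}
Reachable = {0,1,2,3,4}
  0: ok
  1: ok
  2: ok
  3: ✗ unsafe
  4: ok
reach 3 via d·d·a·d — violates

Answer: INVARIANT VIOLATED at state 3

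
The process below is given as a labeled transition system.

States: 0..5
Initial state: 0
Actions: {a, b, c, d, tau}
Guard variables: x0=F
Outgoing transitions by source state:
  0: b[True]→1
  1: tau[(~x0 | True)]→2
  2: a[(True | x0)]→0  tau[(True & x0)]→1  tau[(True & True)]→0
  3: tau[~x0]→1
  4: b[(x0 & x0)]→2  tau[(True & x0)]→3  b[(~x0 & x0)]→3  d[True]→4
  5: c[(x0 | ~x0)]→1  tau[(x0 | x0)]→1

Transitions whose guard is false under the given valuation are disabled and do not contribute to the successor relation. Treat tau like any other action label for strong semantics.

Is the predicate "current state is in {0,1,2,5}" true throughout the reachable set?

Answer: INVARIANT HOLDS

Analysis:
Safe = {0,1,2,5}
Reach set: {0,1,2}
  0: ✓
  1: ✓
  2: ✓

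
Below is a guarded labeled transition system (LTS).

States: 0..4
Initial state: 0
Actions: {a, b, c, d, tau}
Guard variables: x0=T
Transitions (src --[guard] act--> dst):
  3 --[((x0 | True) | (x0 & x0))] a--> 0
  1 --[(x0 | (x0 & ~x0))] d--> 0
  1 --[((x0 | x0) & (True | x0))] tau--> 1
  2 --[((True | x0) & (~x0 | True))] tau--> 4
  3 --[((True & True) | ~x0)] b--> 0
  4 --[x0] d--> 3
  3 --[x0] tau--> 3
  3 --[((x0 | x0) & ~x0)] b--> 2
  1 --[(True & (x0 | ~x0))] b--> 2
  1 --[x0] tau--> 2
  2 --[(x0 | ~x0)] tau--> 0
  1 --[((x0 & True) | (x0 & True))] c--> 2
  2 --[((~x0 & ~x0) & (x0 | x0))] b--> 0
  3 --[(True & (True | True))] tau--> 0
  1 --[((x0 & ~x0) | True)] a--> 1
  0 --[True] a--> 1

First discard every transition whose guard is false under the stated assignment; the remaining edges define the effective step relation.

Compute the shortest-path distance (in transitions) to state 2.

Answer: 2

Trace:
Layered search for 2:
  L0 = {0}
  L1 = {1}
  L2 = {2}
first hit 2 at d=2 via a·b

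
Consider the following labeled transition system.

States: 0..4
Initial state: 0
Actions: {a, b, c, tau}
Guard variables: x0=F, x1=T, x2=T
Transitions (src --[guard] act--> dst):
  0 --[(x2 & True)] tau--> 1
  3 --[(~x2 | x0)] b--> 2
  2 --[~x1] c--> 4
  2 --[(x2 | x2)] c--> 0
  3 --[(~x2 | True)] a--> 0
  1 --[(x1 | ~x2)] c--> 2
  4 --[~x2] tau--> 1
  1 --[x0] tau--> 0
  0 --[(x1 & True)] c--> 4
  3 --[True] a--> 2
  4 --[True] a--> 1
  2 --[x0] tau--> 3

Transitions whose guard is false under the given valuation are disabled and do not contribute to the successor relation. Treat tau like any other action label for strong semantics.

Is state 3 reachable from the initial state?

Answer: UNREACHABLE

Working:
7 transition(s) survive guard evaluation.
Layer 0: {0}
Layer 1: {1,4}  now seen {0,1,4}
Layer 2: {2}  now seen {0,1,2,4}
Reach set: {0,1,2,4}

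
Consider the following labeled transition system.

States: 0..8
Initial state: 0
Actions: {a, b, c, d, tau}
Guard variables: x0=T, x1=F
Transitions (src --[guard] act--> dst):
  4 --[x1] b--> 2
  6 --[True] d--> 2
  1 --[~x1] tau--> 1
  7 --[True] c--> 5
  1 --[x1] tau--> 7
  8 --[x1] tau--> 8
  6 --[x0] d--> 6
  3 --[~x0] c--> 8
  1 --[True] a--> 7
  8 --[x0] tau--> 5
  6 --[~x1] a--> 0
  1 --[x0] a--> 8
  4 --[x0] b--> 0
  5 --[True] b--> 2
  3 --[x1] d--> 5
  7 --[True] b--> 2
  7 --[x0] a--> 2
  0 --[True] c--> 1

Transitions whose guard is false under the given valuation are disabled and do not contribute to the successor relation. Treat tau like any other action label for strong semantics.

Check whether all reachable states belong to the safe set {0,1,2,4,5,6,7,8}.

Answer: INVARIANT HOLDS

Analysis:
Safe = {0,1,2,4,5,6,7,8}
Reach set: {0,1,2,5,7,8}
  0: ok
  1: ok
  2: ok
  5: ok
  7: ok
  8: ok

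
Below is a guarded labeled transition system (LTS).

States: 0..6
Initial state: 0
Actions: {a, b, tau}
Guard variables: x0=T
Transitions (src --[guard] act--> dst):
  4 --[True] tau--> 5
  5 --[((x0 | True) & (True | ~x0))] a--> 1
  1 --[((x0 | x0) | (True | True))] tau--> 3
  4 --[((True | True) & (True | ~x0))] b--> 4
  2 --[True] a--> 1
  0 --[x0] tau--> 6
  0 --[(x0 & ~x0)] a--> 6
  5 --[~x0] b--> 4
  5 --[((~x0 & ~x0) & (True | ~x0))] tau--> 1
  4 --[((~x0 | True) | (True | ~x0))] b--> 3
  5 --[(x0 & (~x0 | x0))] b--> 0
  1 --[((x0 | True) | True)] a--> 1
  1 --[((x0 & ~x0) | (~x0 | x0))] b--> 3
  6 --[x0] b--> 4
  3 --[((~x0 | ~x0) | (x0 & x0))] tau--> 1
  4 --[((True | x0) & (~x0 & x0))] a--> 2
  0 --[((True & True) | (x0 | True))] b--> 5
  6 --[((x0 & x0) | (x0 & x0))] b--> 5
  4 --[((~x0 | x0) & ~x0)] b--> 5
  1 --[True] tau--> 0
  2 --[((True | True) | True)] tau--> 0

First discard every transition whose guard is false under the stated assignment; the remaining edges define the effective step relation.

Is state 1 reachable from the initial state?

Answer: REACHABLE

Working:
After dropping false guards: 16 live edges.
depth 0: {0}
depth 1: {5,6}  total {0,5,6}
depth 2: {1,4}  total {0,1,4,5,6}
depth 3: {3}  total {0,1,3,4,5,6}
Reach set: {0,1,3,4,5,6}
witness 1: b·a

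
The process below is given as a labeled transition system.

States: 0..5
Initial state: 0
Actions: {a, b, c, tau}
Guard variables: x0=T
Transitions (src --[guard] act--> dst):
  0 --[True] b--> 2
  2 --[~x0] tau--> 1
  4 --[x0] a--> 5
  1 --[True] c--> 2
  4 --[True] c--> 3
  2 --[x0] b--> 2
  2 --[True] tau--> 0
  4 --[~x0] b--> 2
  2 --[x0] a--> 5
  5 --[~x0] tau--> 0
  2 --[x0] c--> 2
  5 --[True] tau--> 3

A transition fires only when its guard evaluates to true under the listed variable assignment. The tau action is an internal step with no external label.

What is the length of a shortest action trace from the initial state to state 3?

Answer: 3

Analysis:
Layered search for 3:
  L0 = {0}
  L1 = {2}
  L2 = {5}
  L3 = {3}
3 enters at depth 3; path b·a·tau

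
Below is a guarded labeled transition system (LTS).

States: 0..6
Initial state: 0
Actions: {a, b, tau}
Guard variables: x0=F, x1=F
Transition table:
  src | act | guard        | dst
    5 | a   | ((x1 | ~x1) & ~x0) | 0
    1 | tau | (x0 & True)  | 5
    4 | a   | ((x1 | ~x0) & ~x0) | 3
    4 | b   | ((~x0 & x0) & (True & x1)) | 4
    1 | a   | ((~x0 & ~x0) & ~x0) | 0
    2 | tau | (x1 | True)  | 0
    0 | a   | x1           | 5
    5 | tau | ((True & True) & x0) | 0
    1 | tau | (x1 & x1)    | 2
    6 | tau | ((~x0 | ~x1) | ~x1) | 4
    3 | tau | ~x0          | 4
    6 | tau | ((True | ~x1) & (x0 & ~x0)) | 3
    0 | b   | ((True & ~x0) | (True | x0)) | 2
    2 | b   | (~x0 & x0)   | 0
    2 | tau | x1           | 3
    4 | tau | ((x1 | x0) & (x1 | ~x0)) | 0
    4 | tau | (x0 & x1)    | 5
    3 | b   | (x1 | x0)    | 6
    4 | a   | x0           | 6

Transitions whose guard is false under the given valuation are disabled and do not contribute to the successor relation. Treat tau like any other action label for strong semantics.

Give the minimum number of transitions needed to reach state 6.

Answer: UNREACHABLE

Analysis:
Breadth-first toward 6:
  L0 = {0}
  L1 = {2}
6 never appears.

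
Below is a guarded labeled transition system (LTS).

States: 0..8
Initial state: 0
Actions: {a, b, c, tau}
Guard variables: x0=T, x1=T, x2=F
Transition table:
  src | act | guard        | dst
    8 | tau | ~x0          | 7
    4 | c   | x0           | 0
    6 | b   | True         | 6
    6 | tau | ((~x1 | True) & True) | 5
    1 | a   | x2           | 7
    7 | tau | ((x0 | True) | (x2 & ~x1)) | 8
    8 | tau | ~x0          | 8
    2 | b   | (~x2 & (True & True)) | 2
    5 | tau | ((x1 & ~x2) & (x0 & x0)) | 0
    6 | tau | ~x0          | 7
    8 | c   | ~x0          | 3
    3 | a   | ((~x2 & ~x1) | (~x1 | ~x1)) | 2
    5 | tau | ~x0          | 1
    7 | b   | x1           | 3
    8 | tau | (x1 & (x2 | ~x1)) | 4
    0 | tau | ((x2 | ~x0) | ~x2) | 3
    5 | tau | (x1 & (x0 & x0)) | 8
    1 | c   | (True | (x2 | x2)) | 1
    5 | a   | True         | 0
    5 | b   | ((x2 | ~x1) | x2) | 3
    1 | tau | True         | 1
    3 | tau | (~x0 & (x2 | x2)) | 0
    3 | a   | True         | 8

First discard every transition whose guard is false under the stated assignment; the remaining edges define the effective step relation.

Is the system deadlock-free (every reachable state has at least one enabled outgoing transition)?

Answer: DEADLOCK at state 8

Trace:
Reachable = {0,3,8}
  0: tau→3  [1 exit(s)]
  3: a→8  [1 exit(s)]
  8: ∅  [STUCK]
Path to 8: tau·a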